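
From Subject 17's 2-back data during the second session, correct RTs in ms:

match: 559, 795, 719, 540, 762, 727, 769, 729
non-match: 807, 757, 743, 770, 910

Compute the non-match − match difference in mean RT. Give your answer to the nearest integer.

97 ms

M(match) = 5600/8 = 700.000
M(non-match) = 3987/5 = 797.400
Difference = 797.400 − 700.000 = 97.400 ms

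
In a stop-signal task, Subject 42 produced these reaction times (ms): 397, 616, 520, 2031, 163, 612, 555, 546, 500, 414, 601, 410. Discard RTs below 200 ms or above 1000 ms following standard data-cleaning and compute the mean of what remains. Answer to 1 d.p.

Excluded: 163, 2031
Retained (n=10): Σ = 5171
Mean = 5171/10 = 517.1000

517.1 ms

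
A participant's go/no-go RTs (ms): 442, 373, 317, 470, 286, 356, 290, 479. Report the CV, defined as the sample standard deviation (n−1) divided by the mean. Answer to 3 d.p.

0.209

n = 8, Σ = 3013, M = 376.6250
Σ(x−M)² = 43183.875; s = √(43183.875/7) = 78.5438
CV = 78.5438 / 376.6250 = 0.20855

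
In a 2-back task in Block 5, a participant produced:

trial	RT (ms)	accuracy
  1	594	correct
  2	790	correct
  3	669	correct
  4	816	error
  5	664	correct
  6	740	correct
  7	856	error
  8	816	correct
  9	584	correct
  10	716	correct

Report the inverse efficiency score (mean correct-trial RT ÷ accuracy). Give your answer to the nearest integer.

871 ms

Correct trials (n=8): 594, 790, 669, 664, 740, 816, 584, 716
Mean correct RT = 5573/8 = 696.6250 ms
Proportion correct = 8/10
IES = 696.6250 / (8/10) = 870.781 ms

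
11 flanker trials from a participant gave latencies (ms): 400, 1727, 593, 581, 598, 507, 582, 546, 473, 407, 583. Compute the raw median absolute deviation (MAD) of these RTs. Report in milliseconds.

35 ms

Sorted: 400, 407, 473, 507, 546, 581, 582, 583, 593, 598, 1727 → median = 581
|x − 581|: 181, 1146, 12, 0, 17, 74, 1, 35, 108, 174, 2
Sorted deviations: 0, 1, 2, 12, 17, 35, 74, 108, 174, 181, 1146 → MAD = 35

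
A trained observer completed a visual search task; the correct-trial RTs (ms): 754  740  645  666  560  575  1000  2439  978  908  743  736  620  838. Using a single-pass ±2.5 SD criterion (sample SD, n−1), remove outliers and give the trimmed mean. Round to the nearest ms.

n = 14, ΣRT = 12202, M = 871.571
Σ(x−M)² = 2895065.43; s = √(2895065.43/13) = 471.908
Cutoffs: 871.571 ± 2.5·471.908 → [-308.2, 2051.3]
Outside: 2439 → excluded.
Retained (n=13): Σ = 9763, mean = 9763/13 = 751.000

751 ms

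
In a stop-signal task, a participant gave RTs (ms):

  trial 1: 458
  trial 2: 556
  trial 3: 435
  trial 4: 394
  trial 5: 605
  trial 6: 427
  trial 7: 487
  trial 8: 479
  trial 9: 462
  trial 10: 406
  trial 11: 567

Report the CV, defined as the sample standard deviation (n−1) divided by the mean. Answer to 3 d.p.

n = 11, Σ = 5276, M = 479.6364
Σ(x−M)² = 47532.545; s = √(47532.545/10) = 68.9439
CV = 68.9439 / 479.6364 = 0.14374

0.144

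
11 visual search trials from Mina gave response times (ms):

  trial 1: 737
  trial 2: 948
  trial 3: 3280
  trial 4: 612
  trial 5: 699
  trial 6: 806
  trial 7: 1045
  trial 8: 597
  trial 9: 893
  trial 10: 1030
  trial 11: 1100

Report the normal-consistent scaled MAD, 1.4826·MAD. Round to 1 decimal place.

231.3 ms

Sorted: 597, 612, 699, 737, 806, 893, 948, 1030, 1045, 1100, 3280 → median = 893
|x − 893| sorted: 0, 55, 87, 137, 152, 156, 194, 207, 281, 296, 2387 → MAD = 156
Robust SD ≈ 1.4826 × 156 = 231.286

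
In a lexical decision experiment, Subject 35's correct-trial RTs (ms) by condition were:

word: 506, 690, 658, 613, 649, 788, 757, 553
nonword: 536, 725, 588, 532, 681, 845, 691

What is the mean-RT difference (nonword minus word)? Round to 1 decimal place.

5.1 ms

M(word) = 5214/8 = 651.750
M(nonword) = 4598/7 = 656.857
Difference = 656.857 − 651.750 = 5.107 ms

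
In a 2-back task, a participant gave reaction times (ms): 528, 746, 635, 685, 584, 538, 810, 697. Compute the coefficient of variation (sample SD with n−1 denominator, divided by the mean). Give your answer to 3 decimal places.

0.153

n = 8, Σ = 5223, M = 652.8750
Σ(x−M)² = 70192.875; s = √(70192.875/7) = 100.1377
CV = 100.1377 / 652.8750 = 0.15338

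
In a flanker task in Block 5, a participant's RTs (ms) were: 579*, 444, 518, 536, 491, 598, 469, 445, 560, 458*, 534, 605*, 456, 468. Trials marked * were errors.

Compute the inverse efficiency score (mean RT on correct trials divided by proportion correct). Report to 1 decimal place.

638.6 ms

Correct trials (n=11): 444, 518, 536, 491, 598, 469, 445, 560, 534, 456, 468
Mean correct RT = 5519/11 = 501.7273 ms
Proportion correct = 11/14
IES = 501.7273 / (11/14) = 638.562 ms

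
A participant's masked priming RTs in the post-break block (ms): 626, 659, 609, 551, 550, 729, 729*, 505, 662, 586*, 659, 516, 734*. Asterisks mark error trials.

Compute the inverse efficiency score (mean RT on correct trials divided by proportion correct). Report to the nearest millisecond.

789 ms

Correct trials (n=10): 626, 659, 609, 551, 550, 729, 505, 662, 659, 516
Mean correct RT = 6066/10 = 606.6000 ms
Proportion correct = 10/13
IES = 606.6000 / (10/13) = 788.580 ms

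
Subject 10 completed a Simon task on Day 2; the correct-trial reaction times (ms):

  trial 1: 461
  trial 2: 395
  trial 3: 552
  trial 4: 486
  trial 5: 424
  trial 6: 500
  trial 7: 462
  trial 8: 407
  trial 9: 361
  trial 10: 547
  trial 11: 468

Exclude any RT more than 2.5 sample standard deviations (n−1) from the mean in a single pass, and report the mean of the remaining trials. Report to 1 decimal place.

n = 11, ΣRT = 5063, M = 460.273
Σ(x−M)² = 36508.18; s = √(36508.18/10) = 60.422
Cutoffs: 460.273 ± 2.5·60.422 → [309.2, 611.3]
No RTs fall outside the cutoffs; all 11 retained. Mean = 5063/11 = 460.273

460.3 ms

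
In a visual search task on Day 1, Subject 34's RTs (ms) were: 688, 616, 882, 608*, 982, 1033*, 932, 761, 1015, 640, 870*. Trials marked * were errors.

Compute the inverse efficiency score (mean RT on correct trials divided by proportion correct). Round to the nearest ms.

1120 ms

Correct trials (n=8): 688, 616, 882, 982, 932, 761, 1015, 640
Mean correct RT = 6516/8 = 814.5000 ms
Proportion correct = 8/11
IES = 814.5000 / (8/11) = 1119.938 ms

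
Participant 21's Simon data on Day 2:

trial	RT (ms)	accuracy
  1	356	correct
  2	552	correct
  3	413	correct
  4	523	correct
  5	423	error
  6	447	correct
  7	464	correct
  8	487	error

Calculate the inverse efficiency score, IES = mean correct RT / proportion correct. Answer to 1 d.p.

612.2 ms

Correct trials (n=6): 356, 552, 413, 523, 447, 464
Mean correct RT = 2755/6 = 459.1667 ms
Proportion correct = 6/8
IES = 459.1667 / (6/8) = 612.222 ms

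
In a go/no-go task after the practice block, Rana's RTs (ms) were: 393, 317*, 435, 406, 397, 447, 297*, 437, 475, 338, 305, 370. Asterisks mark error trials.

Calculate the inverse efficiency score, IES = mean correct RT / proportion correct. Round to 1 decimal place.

480.4 ms

Correct trials (n=10): 393, 435, 406, 397, 447, 437, 475, 338, 305, 370
Mean correct RT = 4003/10 = 400.3000 ms
Proportion correct = 10/12
IES = 400.3000 / (10/12) = 480.360 ms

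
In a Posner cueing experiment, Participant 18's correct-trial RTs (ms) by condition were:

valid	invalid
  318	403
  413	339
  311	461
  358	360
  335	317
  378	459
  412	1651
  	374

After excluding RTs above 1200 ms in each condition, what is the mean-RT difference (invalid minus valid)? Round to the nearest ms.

invalid: exclude 1651
M(valid) = 2525/7 = 360.714
M(invalid) = 2713/7 = 387.571
Difference = 387.571 − 360.714 = 26.857 ms

27 ms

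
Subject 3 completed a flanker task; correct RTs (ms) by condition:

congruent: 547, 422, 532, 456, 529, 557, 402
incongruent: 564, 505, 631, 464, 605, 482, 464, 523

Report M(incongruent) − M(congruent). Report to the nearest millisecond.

38 ms

M(congruent) = 3445/7 = 492.143
M(incongruent) = 4238/8 = 529.750
Difference = 529.750 − 492.143 = 37.607 ms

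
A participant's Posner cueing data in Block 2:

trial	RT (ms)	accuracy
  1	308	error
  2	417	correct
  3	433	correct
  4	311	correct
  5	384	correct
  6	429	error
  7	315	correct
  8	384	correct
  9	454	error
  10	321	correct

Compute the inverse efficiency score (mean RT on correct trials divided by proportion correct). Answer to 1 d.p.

Correct trials (n=7): 417, 433, 311, 384, 315, 384, 321
Mean correct RT = 2565/7 = 366.4286 ms
Proportion correct = 7/10
IES = 366.4286 / (7/10) = 523.469 ms

523.5 ms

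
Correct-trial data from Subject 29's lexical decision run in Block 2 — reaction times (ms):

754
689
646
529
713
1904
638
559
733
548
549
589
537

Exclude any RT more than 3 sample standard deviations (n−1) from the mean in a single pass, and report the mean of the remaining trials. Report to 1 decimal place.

n = 13, ΣRT = 9388, M = 722.154
Σ(x−M)² = 1588207.69; s = √(1588207.69/12) = 363.800
Cutoffs: 722.154 ± 3·363.800 → [-369.2, 1813.6]
Outside: 1904 → excluded.
Retained (n=12): Σ = 7484, mean = 7484/12 = 623.667

623.7 ms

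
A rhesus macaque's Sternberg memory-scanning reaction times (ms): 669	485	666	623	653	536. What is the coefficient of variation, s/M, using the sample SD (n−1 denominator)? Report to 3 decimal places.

n = 6, Σ = 3632, M = 605.3333
Σ(x−M)² = 29605.333; s = √(29605.333/5) = 76.9485
CV = 76.9485 / 605.3333 = 0.12712

0.127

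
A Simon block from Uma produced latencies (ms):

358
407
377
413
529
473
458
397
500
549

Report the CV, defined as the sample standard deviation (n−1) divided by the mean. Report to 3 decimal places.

n = 10, Σ = 4461, M = 446.1000
Σ(x−M)² = 38802.900; s = √(38802.900/9) = 65.6615
CV = 65.6615 / 446.1000 = 0.14719

0.147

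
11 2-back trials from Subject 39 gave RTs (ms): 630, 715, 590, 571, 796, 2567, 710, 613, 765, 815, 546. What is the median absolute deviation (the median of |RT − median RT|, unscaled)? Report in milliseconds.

97 ms

Sorted: 546, 571, 590, 613, 630, 710, 715, 765, 796, 815, 2567 → median = 710
|x − 710|: 80, 5, 120, 139, 86, 1857, 0, 97, 55, 105, 164
Sorted deviations: 0, 5, 55, 80, 86, 97, 105, 120, 139, 164, 1857 → MAD = 97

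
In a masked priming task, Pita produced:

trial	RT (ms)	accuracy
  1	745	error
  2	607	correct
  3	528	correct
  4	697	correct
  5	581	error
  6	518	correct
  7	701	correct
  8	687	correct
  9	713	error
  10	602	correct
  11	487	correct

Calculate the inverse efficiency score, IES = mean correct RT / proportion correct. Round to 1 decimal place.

Correct trials (n=8): 607, 528, 697, 518, 701, 687, 602, 487
Mean correct RT = 4827/8 = 603.3750 ms
Proportion correct = 8/11
IES = 603.3750 / (8/11) = 829.641 ms

829.6 ms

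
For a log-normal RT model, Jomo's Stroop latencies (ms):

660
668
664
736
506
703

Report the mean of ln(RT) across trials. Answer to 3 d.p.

6.480

ln(RT): 6.4922, 6.5043, 6.4983, 6.6012, 6.2265, 6.5554
Σ ln(RT) = 38.8779
Mean = 38.8779/6 = 6.47966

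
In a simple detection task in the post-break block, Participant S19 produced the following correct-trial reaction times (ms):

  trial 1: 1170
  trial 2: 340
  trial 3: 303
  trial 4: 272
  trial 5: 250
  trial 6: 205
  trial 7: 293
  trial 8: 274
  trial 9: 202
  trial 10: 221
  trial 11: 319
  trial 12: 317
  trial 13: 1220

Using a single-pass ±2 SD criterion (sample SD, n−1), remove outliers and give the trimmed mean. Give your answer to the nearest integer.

272 ms

n = 13, ΣRT = 5386, M = 414.308
Σ(x−M)² = 1464576.77; s = √(1464576.77/12) = 349.354
Cutoffs: 414.308 ± 2·349.354 → [-284.4, 1113.0]
Outside: 1170, 1220 → excluded.
Retained (n=11): Σ = 2996, mean = 2996/11 = 272.364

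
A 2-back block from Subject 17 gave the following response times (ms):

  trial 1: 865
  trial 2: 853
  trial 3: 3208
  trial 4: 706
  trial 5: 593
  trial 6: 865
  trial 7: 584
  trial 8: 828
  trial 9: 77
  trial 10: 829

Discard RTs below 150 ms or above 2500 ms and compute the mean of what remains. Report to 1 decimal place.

Excluded: 77, 3208
Retained (n=8): Σ = 6123
Mean = 6123/8 = 765.3750

765.4 ms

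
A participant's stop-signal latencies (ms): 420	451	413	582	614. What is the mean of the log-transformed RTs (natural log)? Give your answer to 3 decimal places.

6.192

ln(RT): 6.0403, 6.1115, 6.0234, 6.3665, 6.4200
Σ ln(RT) = 30.9616
Mean = 30.9616/5 = 6.19233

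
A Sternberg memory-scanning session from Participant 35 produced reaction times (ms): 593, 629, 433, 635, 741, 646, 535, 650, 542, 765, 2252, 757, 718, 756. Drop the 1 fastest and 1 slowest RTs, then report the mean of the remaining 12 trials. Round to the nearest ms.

664 ms

Sorted: 433, 535, 542, 593, 629, 635, 646, 650, 718, 741, 756, 757, 765, 2252
Drop lowest 1 (433) and highest 1 (2252)
Remaining (n=12): Σ = 7967, mean = 7967/12 = 663.917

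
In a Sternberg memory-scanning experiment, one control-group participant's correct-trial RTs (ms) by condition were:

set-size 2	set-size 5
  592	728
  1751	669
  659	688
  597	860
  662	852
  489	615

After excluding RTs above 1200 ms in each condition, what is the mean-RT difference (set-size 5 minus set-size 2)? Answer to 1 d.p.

135.5 ms

set-size 2: exclude 1751
M(set-size 2) = 2999/5 = 599.800
M(set-size 5) = 4412/6 = 735.333
Difference = 735.333 − 599.800 = 135.533 ms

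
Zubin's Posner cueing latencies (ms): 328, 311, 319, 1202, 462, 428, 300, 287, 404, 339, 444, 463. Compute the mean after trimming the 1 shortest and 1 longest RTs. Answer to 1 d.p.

Sorted: 287, 300, 311, 319, 328, 339, 404, 428, 444, 462, 463, 1202
Drop lowest 1 (287) and highest 1 (1202)
Remaining (n=10): Σ = 3798, mean = 3798/10 = 379.800

379.8 ms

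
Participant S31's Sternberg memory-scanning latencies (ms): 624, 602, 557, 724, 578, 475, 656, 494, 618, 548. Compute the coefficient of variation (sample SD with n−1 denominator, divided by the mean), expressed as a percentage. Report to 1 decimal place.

12.7%

n = 10, Σ = 5876, M = 587.6000
Σ(x−M)² = 49776.400; s = √(49776.400/9) = 74.3688
CV = 74.3688 / 587.6000 = 0.12656 = 12.656%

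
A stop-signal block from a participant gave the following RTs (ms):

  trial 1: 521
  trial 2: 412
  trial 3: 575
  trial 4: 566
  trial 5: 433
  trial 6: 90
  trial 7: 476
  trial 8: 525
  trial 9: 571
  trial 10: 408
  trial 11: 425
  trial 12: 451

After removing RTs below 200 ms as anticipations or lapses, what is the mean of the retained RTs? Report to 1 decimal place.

487.5 ms

Excluded: 90
Retained (n=11): Σ = 5363
Mean = 5363/11 = 487.5455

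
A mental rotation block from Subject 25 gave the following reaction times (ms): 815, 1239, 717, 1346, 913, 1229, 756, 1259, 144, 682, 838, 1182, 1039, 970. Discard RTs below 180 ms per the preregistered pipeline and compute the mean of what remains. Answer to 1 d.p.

Excluded: 144
Retained (n=13): Σ = 12985
Mean = 12985/13 = 998.8462

998.8 ms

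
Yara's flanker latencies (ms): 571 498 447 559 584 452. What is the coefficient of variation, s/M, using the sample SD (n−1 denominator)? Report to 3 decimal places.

n = 6, Σ = 3111, M = 518.5000
Σ(x−M)² = 18641.500; s = √(18641.500/5) = 61.0598
CV = 61.0598 / 518.5000 = 0.11776

0.118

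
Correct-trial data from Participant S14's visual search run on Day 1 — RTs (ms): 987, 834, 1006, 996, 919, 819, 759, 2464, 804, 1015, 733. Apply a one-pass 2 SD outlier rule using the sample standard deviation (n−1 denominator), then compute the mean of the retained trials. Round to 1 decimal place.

887.2 ms

n = 11, ΣRT = 11336, M = 1030.545
Σ(x−M)² = 2368142.73; s = √(2368142.73/10) = 486.636
Cutoffs: 1030.545 ± 2·486.636 → [57.3, 2003.8]
Outside: 2464 → excluded.
Retained (n=10): Σ = 8872, mean = 8872/10 = 887.200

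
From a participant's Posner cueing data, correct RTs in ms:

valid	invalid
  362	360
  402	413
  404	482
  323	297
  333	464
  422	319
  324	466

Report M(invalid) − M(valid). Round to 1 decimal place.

33.0 ms

M(valid) = 2570/7 = 367.143
M(invalid) = 2801/7 = 400.143
Difference = 400.143 − 367.143 = 33.000 ms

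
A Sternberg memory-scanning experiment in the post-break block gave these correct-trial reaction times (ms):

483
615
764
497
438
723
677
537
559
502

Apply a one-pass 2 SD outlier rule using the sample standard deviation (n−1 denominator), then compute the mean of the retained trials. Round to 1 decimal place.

579.5 ms

n = 10, ΣRT = 5795, M = 579.500
Σ(x−M)² = 109772.50; s = √(109772.50/9) = 110.440
Cutoffs: 579.500 ± 2·110.440 → [358.6, 800.4]
No RTs fall outside the cutoffs; all 10 retained. Mean = 5795/10 = 579.500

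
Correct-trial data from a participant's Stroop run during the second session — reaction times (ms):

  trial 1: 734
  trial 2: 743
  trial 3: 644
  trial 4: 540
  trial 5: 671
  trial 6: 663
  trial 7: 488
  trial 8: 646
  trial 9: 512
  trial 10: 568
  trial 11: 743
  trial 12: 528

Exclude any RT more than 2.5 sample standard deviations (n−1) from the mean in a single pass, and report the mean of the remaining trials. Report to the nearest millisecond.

623 ms

n = 12, ΣRT = 7480, M = 623.333
Σ(x−M)² = 95478.67; s = √(95478.67/11) = 93.166
Cutoffs: 623.333 ± 2.5·93.166 → [390.4, 856.2]
No RTs fall outside the cutoffs; all 12 retained. Mean = 7480/12 = 623.333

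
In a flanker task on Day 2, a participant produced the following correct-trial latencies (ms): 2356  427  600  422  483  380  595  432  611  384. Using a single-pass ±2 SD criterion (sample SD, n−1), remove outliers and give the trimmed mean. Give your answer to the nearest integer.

n = 10, ΣRT = 6690, M = 669.000
Σ(x−M)² = 3234654.00; s = √(3234654.00/9) = 599.505
Cutoffs: 669.000 ± 2·599.505 → [-530.0, 1868.0]
Outside: 2356 → excluded.
Retained (n=9): Σ = 4334, mean = 4334/9 = 481.556

482 ms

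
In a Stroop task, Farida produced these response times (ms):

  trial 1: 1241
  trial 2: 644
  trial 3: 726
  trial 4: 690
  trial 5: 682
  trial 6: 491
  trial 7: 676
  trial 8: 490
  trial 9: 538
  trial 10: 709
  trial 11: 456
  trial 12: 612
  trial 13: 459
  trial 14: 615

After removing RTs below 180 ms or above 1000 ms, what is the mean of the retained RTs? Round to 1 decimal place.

Excluded: 1241
Retained (n=13): Σ = 7788
Mean = 7788/13 = 599.0769

599.1 ms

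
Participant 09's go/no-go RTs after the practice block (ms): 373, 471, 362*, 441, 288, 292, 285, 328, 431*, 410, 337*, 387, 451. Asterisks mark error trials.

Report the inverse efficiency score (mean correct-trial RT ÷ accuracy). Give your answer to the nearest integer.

Correct trials (n=10): 373, 471, 441, 288, 292, 285, 328, 410, 387, 451
Mean correct RT = 3726/10 = 372.6000 ms
Proportion correct = 10/13
IES = 372.6000 / (10/13) = 484.380 ms

484 ms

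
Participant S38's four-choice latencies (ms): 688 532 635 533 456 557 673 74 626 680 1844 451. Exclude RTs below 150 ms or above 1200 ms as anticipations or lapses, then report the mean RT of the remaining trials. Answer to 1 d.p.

583.1 ms

Excluded: 74, 1844
Retained (n=10): Σ = 5831
Mean = 5831/10 = 583.1000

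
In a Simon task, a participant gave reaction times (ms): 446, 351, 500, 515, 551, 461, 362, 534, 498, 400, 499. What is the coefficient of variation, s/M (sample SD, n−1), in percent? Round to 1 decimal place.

14.6%

n = 11, Σ = 5117, M = 465.1818
Σ(x−M)² = 46333.636; s = √(46333.636/10) = 68.0688
CV = 68.0688 / 465.1818 = 0.14633 = 14.633%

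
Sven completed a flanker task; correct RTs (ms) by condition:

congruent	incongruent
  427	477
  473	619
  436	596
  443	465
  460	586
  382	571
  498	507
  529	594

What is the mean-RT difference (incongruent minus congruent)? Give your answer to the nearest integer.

96 ms

M(congruent) = 3648/8 = 456.000
M(incongruent) = 4415/8 = 551.875
Difference = 551.875 − 456.000 = 95.875 ms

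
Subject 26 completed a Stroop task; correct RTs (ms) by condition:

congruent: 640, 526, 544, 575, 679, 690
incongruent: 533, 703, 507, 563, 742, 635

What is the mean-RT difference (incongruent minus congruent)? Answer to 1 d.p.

4.8 ms

M(congruent) = 3654/6 = 609.000
M(incongruent) = 3683/6 = 613.833
Difference = 613.833 − 609.000 = 4.833 ms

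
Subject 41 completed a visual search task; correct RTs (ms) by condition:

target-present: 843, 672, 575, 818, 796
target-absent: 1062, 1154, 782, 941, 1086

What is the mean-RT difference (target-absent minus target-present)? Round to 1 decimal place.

M(target-present) = 3704/5 = 740.800
M(target-absent) = 5025/5 = 1005.000
Difference = 1005.000 − 740.800 = 264.200 ms

264.2 ms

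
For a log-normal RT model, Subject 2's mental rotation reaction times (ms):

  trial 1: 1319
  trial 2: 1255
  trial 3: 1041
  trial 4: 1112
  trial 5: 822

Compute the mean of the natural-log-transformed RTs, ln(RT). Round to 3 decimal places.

6.999

ln(RT): 7.1846, 7.1349, 6.9479, 7.0139, 6.7117
Σ ln(RT) = 34.9931
Mean = 34.9931/5 = 6.99862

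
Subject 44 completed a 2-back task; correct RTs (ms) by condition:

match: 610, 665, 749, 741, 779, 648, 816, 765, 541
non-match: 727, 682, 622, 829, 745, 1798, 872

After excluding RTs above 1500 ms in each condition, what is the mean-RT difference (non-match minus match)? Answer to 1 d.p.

non-match: exclude 1798
M(match) = 6314/9 = 701.556
M(non-match) = 4477/6 = 746.167
Difference = 746.167 − 701.556 = 44.611 ms

44.6 ms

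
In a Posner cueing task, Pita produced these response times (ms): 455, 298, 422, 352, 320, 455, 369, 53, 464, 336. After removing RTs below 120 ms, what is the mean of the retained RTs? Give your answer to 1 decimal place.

Excluded: 53
Retained (n=9): Σ = 3471
Mean = 3471/9 = 385.6667

385.7 ms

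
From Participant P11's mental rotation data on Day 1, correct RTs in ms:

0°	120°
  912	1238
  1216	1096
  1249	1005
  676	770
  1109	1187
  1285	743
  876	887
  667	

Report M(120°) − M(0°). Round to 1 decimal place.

M(0°) = 7990/8 = 998.750
M(120°) = 6926/7 = 989.429
Difference = 989.429 − 998.750 = -9.321 ms

-9.3 ms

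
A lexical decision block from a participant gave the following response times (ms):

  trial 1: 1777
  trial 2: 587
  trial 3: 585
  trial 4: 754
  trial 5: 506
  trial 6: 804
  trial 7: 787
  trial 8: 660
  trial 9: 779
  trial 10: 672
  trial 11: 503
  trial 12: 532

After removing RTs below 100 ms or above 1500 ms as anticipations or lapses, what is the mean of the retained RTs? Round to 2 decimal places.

651.73 ms

Excluded: 1777
Retained (n=11): Σ = 7169
Mean = 7169/11 = 651.7273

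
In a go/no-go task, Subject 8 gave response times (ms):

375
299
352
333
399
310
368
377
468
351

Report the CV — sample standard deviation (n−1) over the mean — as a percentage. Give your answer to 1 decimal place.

n = 10, Σ = 3632, M = 363.2000
Σ(x−M)² = 20755.600; s = √(20755.600/9) = 48.0227
CV = 48.0227 / 363.2000 = 0.13222 = 13.222%

13.2%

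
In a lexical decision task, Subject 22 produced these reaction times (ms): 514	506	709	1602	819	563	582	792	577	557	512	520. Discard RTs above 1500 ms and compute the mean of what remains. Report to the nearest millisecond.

605 ms

Excluded: 1602
Retained (n=11): Σ = 6651
Mean = 6651/11 = 604.6364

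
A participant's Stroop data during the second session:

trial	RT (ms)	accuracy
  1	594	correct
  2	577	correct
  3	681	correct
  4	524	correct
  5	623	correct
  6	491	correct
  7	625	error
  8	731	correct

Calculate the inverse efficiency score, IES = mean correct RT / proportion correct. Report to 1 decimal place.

689.1 ms

Correct trials (n=7): 594, 577, 681, 524, 623, 491, 731
Mean correct RT = 4221/7 = 603.0000 ms
Proportion correct = 7/8
IES = 603.0000 / (7/8) = 689.143 ms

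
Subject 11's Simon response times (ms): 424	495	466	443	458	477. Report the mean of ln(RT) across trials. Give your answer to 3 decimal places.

ln(RT): 6.0497, 6.2046, 6.1442, 6.0936, 6.1269, 6.1675
Σ ln(RT) = 36.7864
Mean = 36.7864/6 = 6.13107

6.131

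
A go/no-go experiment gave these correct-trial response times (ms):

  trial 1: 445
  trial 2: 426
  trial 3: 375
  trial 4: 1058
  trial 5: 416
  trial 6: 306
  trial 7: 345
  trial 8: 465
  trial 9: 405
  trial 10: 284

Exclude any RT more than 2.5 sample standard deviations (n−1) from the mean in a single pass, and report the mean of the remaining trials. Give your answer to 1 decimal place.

385.2 ms

n = 10, ΣRT = 4525, M = 452.500
Σ(x−M)² = 438550.50; s = √(438550.50/9) = 220.744
Cutoffs: 452.500 ± 2.5·220.744 → [-99.4, 1004.4]
Outside: 1058 → excluded.
Retained (n=9): Σ = 3467, mean = 3467/9 = 385.222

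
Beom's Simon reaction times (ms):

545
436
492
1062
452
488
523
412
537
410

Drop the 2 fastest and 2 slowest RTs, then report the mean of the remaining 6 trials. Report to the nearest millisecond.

488 ms

Sorted: 410, 412, 436, 452, 488, 492, 523, 537, 545, 1062
Drop lowest 2 (410, 412) and highest 2 (545, 1062)
Remaining (n=6): Σ = 2928, mean = 2928/6 = 488.000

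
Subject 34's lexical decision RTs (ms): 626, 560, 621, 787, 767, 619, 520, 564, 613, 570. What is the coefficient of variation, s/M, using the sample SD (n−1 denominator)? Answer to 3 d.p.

n = 10, Σ = 6247, M = 624.7000
Σ(x−M)² = 68600.100; s = √(68600.100/9) = 87.3054
CV = 87.3054 / 624.7000 = 0.13976

0.140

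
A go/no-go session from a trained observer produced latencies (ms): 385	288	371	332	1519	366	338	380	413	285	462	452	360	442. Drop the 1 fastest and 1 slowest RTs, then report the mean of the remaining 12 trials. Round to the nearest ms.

Sorted: 285, 288, 332, 338, 360, 366, 371, 380, 385, 413, 442, 452, 462, 1519
Drop lowest 1 (285) and highest 1 (1519)
Remaining (n=12): Σ = 4589, mean = 4589/12 = 382.417

382 ms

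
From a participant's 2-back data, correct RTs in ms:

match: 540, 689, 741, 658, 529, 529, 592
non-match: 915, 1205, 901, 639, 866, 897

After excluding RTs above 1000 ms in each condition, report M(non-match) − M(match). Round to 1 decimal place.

non-match: exclude 1205
M(match) = 4278/7 = 611.143
M(non-match) = 4218/5 = 843.600
Difference = 843.600 − 611.143 = 232.457 ms

232.5 ms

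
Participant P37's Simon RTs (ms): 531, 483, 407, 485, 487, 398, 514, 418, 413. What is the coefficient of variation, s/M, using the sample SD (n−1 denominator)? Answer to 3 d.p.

n = 9, Σ = 4136, M = 459.5556
Σ(x−M)² = 20464.222; s = √(20464.222/8) = 50.5769
CV = 50.5769 / 459.5556 = 0.11006

0.110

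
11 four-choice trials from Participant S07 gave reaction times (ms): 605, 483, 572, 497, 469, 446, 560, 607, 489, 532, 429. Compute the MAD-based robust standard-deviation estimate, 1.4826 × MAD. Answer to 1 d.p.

75.6 ms

Sorted: 429, 446, 469, 483, 489, 497, 532, 560, 572, 605, 607 → median = 497
|x − 497| sorted: 0, 8, 14, 28, 35, 51, 63, 68, 75, 108, 110 → MAD = 51
Robust SD ≈ 1.4826 × 51 = 75.613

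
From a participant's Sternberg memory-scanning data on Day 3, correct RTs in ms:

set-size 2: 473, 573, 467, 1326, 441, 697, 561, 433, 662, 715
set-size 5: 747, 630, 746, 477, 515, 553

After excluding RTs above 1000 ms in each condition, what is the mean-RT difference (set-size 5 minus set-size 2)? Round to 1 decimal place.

set-size 2: exclude 1326
M(set-size 2) = 5022/9 = 558.000
M(set-size 5) = 3668/6 = 611.333
Difference = 611.333 − 558.000 = 53.333 ms

53.3 ms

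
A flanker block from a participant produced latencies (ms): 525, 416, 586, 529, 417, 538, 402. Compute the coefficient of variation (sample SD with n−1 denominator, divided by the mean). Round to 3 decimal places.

0.152

n = 7, Σ = 3413, M = 487.5714
Σ(x−M)² = 32773.714; s = √(32773.714/6) = 73.9073
CV = 73.9073 / 487.5714 = 0.15158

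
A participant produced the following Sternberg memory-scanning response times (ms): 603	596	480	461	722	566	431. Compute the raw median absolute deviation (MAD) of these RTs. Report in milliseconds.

Sorted: 431, 461, 480, 566, 596, 603, 722 → median = 566
|x − 566|: 37, 30, 86, 105, 156, 0, 135
Sorted deviations: 0, 30, 37, 86, 105, 135, 156 → MAD = 86

86 ms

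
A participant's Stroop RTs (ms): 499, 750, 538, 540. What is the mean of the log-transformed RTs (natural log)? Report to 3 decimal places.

ln(RT): 6.2126, 6.6201, 6.2879, 6.2916
Σ ln(RT) = 25.4121
Mean = 25.4121/4 = 6.35303

6.353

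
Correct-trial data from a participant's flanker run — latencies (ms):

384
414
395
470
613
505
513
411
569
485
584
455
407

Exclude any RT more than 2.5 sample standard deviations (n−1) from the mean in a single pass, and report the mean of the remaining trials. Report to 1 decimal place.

477.3 ms

n = 13, ΣRT = 6205, M = 477.308
Σ(x−M)² = 69682.77; s = √(69682.77/12) = 76.203
Cutoffs: 477.308 ± 2.5·76.203 → [286.8, 667.8]
No RTs fall outside the cutoffs; all 13 retained. Mean = 6205/13 = 477.308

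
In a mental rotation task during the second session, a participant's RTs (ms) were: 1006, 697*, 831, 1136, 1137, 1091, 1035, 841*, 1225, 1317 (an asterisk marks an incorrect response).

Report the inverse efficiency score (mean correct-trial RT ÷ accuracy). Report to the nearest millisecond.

1372 ms

Correct trials (n=8): 1006, 831, 1136, 1137, 1091, 1035, 1225, 1317
Mean correct RT = 8778/8 = 1097.2500 ms
Proportion correct = 8/10
IES = 1097.2500 / (8/10) = 1371.562 ms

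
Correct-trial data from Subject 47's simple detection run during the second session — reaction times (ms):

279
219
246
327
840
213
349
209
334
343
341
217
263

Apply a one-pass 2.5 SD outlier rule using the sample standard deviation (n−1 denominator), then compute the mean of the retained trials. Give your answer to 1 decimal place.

n = 13, ΣRT = 4180, M = 321.538
Σ(x−M)² = 327411.23; s = √(327411.23/12) = 165.180
Cutoffs: 321.538 ± 2.5·165.180 → [-91.4, 734.5]
Outside: 840 → excluded.
Retained (n=12): Σ = 3340, mean = 3340/12 = 278.333

278.3 ms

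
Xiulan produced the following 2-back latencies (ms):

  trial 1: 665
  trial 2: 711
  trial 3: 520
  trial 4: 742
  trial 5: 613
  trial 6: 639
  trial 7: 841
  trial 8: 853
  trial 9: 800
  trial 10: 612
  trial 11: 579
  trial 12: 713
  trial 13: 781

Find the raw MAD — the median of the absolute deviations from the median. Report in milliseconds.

Sorted: 520, 579, 612, 613, 639, 665, 711, 713, 742, 781, 800, 841, 853 → median = 711
|x − 711|: 46, 0, 191, 31, 98, 72, 130, 142, 89, 99, 132, 2, 70
Sorted deviations: 0, 2, 31, 46, 70, 72, 89, 98, 99, 130, 132, 142, 191 → MAD = 89

89 ms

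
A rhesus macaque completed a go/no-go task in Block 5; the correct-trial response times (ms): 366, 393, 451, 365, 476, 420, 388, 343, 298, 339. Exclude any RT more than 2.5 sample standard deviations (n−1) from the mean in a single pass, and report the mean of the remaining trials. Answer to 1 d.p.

n = 10, ΣRT = 3839, M = 383.900
Σ(x−M)² = 26132.90; s = √(26132.90/9) = 53.886
Cutoffs: 383.900 ± 2.5·53.886 → [249.2, 518.6]
No RTs fall outside the cutoffs; all 10 retained. Mean = 3839/10 = 383.900

383.9 ms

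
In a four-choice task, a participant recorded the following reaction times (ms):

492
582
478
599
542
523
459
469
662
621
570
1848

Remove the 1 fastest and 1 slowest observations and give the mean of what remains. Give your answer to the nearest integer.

554 ms

Sorted: 459, 469, 478, 492, 523, 542, 570, 582, 599, 621, 662, 1848
Drop lowest 1 (459) and highest 1 (1848)
Remaining (n=10): Σ = 5538, mean = 5538/10 = 553.800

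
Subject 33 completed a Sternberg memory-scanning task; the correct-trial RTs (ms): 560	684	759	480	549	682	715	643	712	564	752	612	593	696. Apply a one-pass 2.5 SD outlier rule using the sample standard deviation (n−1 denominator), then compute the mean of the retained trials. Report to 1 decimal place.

642.9 ms

n = 14, ΣRT = 9001, M = 642.929
Σ(x−M)² = 93288.93; s = √(93288.93/13) = 84.712
Cutoffs: 642.929 ± 2.5·84.712 → [431.1, 854.7]
No RTs fall outside the cutoffs; all 14 retained. Mean = 9001/14 = 642.929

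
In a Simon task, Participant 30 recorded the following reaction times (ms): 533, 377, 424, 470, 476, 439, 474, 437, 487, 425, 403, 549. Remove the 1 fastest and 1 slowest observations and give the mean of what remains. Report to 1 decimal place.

456.8 ms

Sorted: 377, 403, 424, 425, 437, 439, 470, 474, 476, 487, 533, 549
Drop lowest 1 (377) and highest 1 (549)
Remaining (n=10): Σ = 4568, mean = 4568/10 = 456.800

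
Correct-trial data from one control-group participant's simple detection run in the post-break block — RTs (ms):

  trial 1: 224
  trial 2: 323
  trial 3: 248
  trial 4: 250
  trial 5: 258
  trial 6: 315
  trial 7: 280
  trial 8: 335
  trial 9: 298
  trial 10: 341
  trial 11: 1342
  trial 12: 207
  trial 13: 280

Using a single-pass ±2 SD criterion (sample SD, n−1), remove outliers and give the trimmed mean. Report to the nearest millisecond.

n = 13, ΣRT = 4701, M = 361.615
Σ(x−M)² = 1062267.08; s = √(1062267.08/12) = 297.527
Cutoffs: 361.615 ± 2·297.527 → [-233.4, 956.7]
Outside: 1342 → excluded.
Retained (n=12): Σ = 3359, mean = 3359/12 = 279.917

280 ms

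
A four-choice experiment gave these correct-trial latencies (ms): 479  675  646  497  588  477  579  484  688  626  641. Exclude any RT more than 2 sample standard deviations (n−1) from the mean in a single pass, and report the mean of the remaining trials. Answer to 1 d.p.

580.0 ms

n = 11, ΣRT = 6380, M = 580.000
Σ(x−M)² = 67862.00; s = √(67862.00/10) = 82.378
Cutoffs: 580.000 ± 2·82.378 → [415.2, 744.8]
No RTs fall outside the cutoffs; all 11 retained. Mean = 6380/11 = 580.000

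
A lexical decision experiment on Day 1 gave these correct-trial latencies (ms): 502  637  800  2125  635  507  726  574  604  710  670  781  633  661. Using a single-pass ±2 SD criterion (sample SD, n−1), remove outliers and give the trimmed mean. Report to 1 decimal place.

649.2 ms

n = 14, ΣRT = 10565, M = 754.643
Σ(x−M)² = 2122809.21; s = √(2122809.21/13) = 404.095
Cutoffs: 754.643 ± 2·404.095 → [-53.5, 1562.8]
Outside: 2125 → excluded.
Retained (n=13): Σ = 8440, mean = 8440/13 = 649.231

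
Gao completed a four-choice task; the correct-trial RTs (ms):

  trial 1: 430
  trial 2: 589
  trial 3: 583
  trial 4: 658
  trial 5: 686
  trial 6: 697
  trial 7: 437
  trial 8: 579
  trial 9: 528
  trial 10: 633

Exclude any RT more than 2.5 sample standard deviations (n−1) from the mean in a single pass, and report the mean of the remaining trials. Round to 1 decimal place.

n = 10, ΣRT = 5820, M = 582.000
Σ(x−M)² = 79522.00; s = √(79522.00/9) = 93.999
Cutoffs: 582.000 ± 2.5·93.999 → [347.0, 817.0]
No RTs fall outside the cutoffs; all 10 retained. Mean = 5820/10 = 582.000

582.0 ms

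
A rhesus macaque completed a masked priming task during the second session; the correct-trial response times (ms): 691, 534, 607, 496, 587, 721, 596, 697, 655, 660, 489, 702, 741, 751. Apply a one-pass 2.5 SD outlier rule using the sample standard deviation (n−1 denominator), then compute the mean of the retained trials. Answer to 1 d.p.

n = 14, ΣRT = 8927, M = 637.643
Σ(x−M)² = 99931.21; s = √(99931.21/13) = 87.676
Cutoffs: 637.643 ± 2.5·87.676 → [418.5, 856.8]
No RTs fall outside the cutoffs; all 14 retained. Mean = 8927/14 = 637.643

637.6 ms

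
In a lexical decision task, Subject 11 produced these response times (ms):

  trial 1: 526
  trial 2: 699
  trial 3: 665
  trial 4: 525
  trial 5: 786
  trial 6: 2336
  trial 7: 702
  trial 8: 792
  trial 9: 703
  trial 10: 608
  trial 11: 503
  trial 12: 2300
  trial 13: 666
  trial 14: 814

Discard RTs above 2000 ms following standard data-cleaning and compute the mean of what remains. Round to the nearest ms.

666 ms

Excluded: 2300, 2336
Retained (n=12): Σ = 7989
Mean = 7989/12 = 665.7500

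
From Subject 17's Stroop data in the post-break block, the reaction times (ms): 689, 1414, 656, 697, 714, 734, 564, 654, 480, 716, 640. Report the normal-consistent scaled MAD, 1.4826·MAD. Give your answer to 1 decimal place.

Sorted: 480, 564, 640, 654, 656, 689, 697, 714, 716, 734, 1414 → median = 689
|x − 689| sorted: 0, 8, 25, 27, 33, 35, 45, 49, 125, 209, 725 → MAD = 35
Robust SD ≈ 1.4826 × 35 = 51.891

51.9 ms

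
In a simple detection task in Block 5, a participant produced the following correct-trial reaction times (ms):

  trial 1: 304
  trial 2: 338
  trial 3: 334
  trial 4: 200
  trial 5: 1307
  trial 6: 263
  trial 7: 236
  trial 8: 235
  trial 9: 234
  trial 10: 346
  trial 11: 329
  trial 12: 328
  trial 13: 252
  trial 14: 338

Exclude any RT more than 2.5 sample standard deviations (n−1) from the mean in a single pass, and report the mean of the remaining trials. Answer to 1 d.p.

287.5 ms

n = 14, ΣRT = 5044, M = 360.286
Σ(x−M)² = 997318.86; s = √(997318.86/13) = 276.978
Cutoffs: 360.286 ± 2.5·276.978 → [-332.2, 1052.7]
Outside: 1307 → excluded.
Retained (n=13): Σ = 3737, mean = 3737/13 = 287.462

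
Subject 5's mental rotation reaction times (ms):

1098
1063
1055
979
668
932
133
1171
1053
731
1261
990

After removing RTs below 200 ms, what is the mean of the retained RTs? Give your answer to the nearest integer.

Excluded: 133
Retained (n=11): Σ = 11001
Mean = 11001/11 = 1000.0909

1000 ms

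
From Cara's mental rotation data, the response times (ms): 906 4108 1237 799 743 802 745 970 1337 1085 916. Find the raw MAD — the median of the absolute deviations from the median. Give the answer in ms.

Sorted: 743, 745, 799, 802, 906, 916, 970, 1085, 1237, 1337, 4108 → median = 916
|x − 916|: 10, 3192, 321, 117, 173, 114, 171, 54, 421, 169, 0
Sorted deviations: 0, 10, 54, 114, 117, 169, 171, 173, 321, 421, 3192 → MAD = 169

169 ms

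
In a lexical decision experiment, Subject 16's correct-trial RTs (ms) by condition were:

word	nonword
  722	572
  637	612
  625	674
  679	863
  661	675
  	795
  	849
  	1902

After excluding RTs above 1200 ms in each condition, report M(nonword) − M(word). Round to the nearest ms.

nonword: exclude 1902
M(word) = 3324/5 = 664.800
M(nonword) = 5040/7 = 720.000
Difference = 720.000 − 664.800 = 55.200 ms

55 ms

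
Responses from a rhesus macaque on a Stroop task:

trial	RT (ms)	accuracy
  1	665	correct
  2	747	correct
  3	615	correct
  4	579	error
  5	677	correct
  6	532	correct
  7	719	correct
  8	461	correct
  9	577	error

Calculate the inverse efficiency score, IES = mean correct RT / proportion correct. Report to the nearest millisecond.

Correct trials (n=7): 665, 747, 615, 677, 532, 719, 461
Mean correct RT = 4416/7 = 630.8571 ms
Proportion correct = 7/9
IES = 630.8571 / (7/9) = 811.102 ms

811 ms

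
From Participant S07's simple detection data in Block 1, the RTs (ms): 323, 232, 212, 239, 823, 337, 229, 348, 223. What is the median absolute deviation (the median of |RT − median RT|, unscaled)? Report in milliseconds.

Sorted: 212, 223, 229, 232, 239, 323, 337, 348, 823 → median = 239
|x − 239|: 84, 7, 27, 0, 584, 98, 10, 109, 16
Sorted deviations: 0, 7, 10, 16, 27, 84, 98, 109, 584 → MAD = 27

27 ms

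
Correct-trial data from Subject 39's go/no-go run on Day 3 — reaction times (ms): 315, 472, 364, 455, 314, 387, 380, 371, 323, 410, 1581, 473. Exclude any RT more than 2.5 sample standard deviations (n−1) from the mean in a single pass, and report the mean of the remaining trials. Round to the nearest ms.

388 ms

n = 12, ΣRT = 5845, M = 487.083
Σ(x−M)² = 1340652.92; s = √(1340652.92/11) = 349.110
Cutoffs: 487.083 ± 2.5·349.110 → [-385.7, 1359.9]
Outside: 1581 → excluded.
Retained (n=11): Σ = 4264, mean = 4264/11 = 387.636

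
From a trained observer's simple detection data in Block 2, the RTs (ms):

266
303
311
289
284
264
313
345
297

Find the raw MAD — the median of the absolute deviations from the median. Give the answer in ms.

14 ms

Sorted: 264, 266, 284, 289, 297, 303, 311, 313, 345 → median = 297
|x − 297|: 31, 6, 14, 8, 13, 33, 16, 48, 0
Sorted deviations: 0, 6, 8, 13, 14, 16, 31, 33, 48 → MAD = 14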